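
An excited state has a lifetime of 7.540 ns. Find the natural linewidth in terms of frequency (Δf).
10.554 MHz

Using the energy-time uncertainty principle and E = hf:
ΔEΔt ≥ ℏ/2
hΔf·Δt ≥ ℏ/2

The minimum frequency uncertainty is:
Δf = ℏ/(2hτ) = 1/(4πτ)
Δf = 1/(4π × 7.540e-09 s)
Δf = 1.055e+07 Hz = 10.554 MHz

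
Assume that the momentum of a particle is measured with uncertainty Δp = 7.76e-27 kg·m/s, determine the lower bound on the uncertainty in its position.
6.795 nm

Using the Heisenberg uncertainty principle:
ΔxΔp ≥ ℏ/2

The minimum uncertainty in position is:
Δx_min = ℏ/(2Δp)
Δx_min = (1.055e-34 J·s) / (2 × 7.760e-27 kg·m/s)
Δx_min = 6.795e-09 m = 6.795 nm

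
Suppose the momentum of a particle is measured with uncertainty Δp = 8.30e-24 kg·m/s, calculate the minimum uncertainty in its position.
6.353 pm

Using the Heisenberg uncertainty principle:
ΔxΔp ≥ ℏ/2

The minimum uncertainty in position is:
Δx_min = ℏ/(2Δp)
Δx_min = (1.055e-34 J·s) / (2 × 8.300e-24 kg·m/s)
Δx_min = 6.353e-12 m = 6.353 pm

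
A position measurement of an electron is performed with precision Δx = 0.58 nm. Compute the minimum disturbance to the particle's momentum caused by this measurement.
9.091 × 10^-26 kg·m/s

The uncertainty principle implies that measuring position disturbs momentum:
ΔxΔp ≥ ℏ/2

When we measure position with precision Δx, we necessarily introduce a momentum uncertainty:
Δp ≥ ℏ/(2Δx)
Δp_min = (1.055e-34 J·s) / (2 × 5.800e-10 m)
Δp_min = 9.091e-26 kg·m/s

The more precisely we measure position, the greater the momentum disturbance.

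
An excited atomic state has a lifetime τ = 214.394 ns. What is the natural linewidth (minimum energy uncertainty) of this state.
1.535 neV

Using the energy-time uncertainty principle:
ΔEΔt ≥ ℏ/2

The lifetime τ represents the time uncertainty Δt.
The natural linewidth (minimum energy uncertainty) is:

ΔE = ℏ/(2τ)
ΔE = (1.055e-34 J·s) / (2 × 2.144e-07 s)
ΔE = 2.459e-28 J = 1.535 neV

This natural linewidth limits the precision of spectroscopic measurements.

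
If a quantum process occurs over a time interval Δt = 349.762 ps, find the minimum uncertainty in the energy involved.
940.943 neV

Using the energy-time uncertainty principle:
ΔEΔt ≥ ℏ/2

The minimum uncertainty in energy is:
ΔE_min = ℏ/(2Δt)
ΔE_min = (1.055e-34 J·s) / (2 × 3.498e-10 s)
ΔE_min = 1.508e-25 J = 940.943 neV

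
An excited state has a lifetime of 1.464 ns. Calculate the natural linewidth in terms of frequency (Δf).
54.356 MHz

Using the energy-time uncertainty principle and E = hf:
ΔEΔt ≥ ℏ/2
hΔf·Δt ≥ ℏ/2

The minimum frequency uncertainty is:
Δf = ℏ/(2hτ) = 1/(4πτ)
Δf = 1/(4π × 1.464e-09 s)
Δf = 5.436e+07 Hz = 54.356 MHz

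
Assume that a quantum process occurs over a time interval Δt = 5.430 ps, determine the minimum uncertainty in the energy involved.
60.609 μeV

Using the energy-time uncertainty principle:
ΔEΔt ≥ ℏ/2

The minimum uncertainty in energy is:
ΔE_min = ℏ/(2Δt)
ΔE_min = (1.055e-34 J·s) / (2 × 5.430e-12 s)
ΔE_min = 9.711e-24 J = 60.609 μeV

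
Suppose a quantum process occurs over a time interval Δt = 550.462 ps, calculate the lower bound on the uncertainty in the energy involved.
597.872 neV

Using the energy-time uncertainty principle:
ΔEΔt ≥ ℏ/2

The minimum uncertainty in energy is:
ΔE_min = ℏ/(2Δt)
ΔE_min = (1.055e-34 J·s) / (2 × 5.505e-10 s)
ΔE_min = 9.579e-26 J = 597.872 neV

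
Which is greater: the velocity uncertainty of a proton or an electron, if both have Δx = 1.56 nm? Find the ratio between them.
The electron has the larger minimum velocity uncertainty, by a ratio of 1836.2.

For both particles, Δp_min = ℏ/(2Δx) = 3.380e-26 kg·m/s (same for both).

The velocity uncertainty is Δv = Δp/m:
- proton: Δv = 3.380e-26 / 1.673e-27 = 2.021e+01 m/s = 20.208 m/s
- electron: Δv = 3.380e-26 / 9.109e-31 = 3.711e+04 m/s = 37.105 km/s

Ratio: 3.711e+04 / 2.021e+01 = 1836.2

The lighter particle has larger velocity uncertainty because Δv ∝ 1/m.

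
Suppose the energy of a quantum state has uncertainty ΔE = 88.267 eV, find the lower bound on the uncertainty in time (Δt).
3.729 as

Using the energy-time uncertainty principle:
ΔEΔt ≥ ℏ/2

The minimum uncertainty in time is:
Δt_min = ℏ/(2ΔE)
Δt_min = (1.055e-34 J·s) / (2 × 1.414e-17 J)
Δt_min = 3.729e-18 s = 3.729 as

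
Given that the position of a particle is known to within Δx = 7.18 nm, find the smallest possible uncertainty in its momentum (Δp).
7.344 × 10^-27 kg·m/s

Using the Heisenberg uncertainty principle:
ΔxΔp ≥ ℏ/2

The minimum uncertainty in momentum is:
Δp_min = ℏ/(2Δx)
Δp_min = (1.055e-34 J·s) / (2 × 7.180e-09 m)
Δp_min = 7.344e-27 kg·m/s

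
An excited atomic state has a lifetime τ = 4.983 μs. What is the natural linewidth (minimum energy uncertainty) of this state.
66.046 peV

Using the energy-time uncertainty principle:
ΔEΔt ≥ ℏ/2

The lifetime τ represents the time uncertainty Δt.
The natural linewidth (minimum energy uncertainty) is:

ΔE = ℏ/(2τ)
ΔE = (1.055e-34 J·s) / (2 × 4.983e-06 s)
ΔE = 1.058e-29 J = 66.046 peV

This natural linewidth limits the precision of spectroscopic measurements.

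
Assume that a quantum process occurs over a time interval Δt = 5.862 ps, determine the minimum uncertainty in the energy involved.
56.142 μeV

Using the energy-time uncertainty principle:
ΔEΔt ≥ ℏ/2

The minimum uncertainty in energy is:
ΔE_min = ℏ/(2Δt)
ΔE_min = (1.055e-34 J·s) / (2 × 5.862e-12 s)
ΔE_min = 8.995e-24 J = 56.142 μeV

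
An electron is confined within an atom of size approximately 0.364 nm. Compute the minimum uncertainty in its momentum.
1.449 × 10^-25 kg·m/s

Using the Heisenberg uncertainty principle:
ΔxΔp ≥ ℏ/2

With Δx ≈ L = 3.640e-10 m (the confinement size):
Δp_min = ℏ/(2Δx)
Δp_min = (1.055e-34 J·s) / (2 × 3.640e-10 m)
Δp_min = 1.449e-25 kg·m/s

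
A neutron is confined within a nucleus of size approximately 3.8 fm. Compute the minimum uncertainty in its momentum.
1.388 × 10^-20 kg·m/s

Using the Heisenberg uncertainty principle:
ΔxΔp ≥ ℏ/2

With Δx ≈ L = 3.800e-15 m (the confinement size):
Δp_min = ℏ/(2Δx)
Δp_min = (1.055e-34 J·s) / (2 × 3.800e-15 m)
Δp_min = 1.388e-20 kg·m/s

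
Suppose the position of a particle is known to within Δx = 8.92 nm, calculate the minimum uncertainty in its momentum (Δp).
5.911 × 10^-27 kg·m/s

Using the Heisenberg uncertainty principle:
ΔxΔp ≥ ℏ/2

The minimum uncertainty in momentum is:
Δp_min = ℏ/(2Δx)
Δp_min = (1.055e-34 J·s) / (2 × 8.920e-09 m)
Δp_min = 5.911e-27 kg·m/s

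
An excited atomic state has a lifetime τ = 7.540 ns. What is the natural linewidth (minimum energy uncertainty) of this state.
43.648 neV

Using the energy-time uncertainty principle:
ΔEΔt ≥ ℏ/2

The lifetime τ represents the time uncertainty Δt.
The natural linewidth (minimum energy uncertainty) is:

ΔE = ℏ/(2τ)
ΔE = (1.055e-34 J·s) / (2 × 7.540e-09 s)
ΔE = 6.993e-27 J = 43.648 neV

This natural linewidth limits the precision of spectroscopic measurements.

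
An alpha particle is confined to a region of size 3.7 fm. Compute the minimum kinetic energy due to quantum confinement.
95.384 keV

Using the uncertainty principle:

1. Position uncertainty: Δx ≈ 3.700e-15 m
2. Minimum momentum uncertainty: Δp = ℏ/(2Δx) = 1.425e-20 kg·m/s
3. Minimum kinetic energy:
   KE = (Δp)²/(2m) = (1.425e-20)²/(2 × 6.645e-27 kg)
   KE = 1.528e-14 J = 95.384 keV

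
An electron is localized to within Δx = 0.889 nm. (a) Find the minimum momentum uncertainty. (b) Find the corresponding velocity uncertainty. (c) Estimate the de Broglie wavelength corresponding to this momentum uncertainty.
(a) Δp_min = 5.931 × 10^-26 kg·m/s
(b) Δv_min = 65.111 km/s
(c) λ_dB = 11.172 nm

Step-by-step:

(a) From the uncertainty principle:
Δp_min = ℏ/(2Δx) = (1.055e-34 J·s)/(2 × 8.890e-10 m) = 5.931e-26 kg·m/s

(b) The velocity uncertainty:
Δv = Δp/m = (5.931e-26 kg·m/s)/(9.109e-31 kg) = 6.511e+04 m/s = 65.111 km/s

(c) The de Broglie wavelength for this momentum:
λ = h/p = (6.626e-34 J·s)/(5.931e-26 kg·m/s) = 1.117e-08 m = 11.172 nm

Note: The de Broglie wavelength is comparable to the localization size, as expected from wave-particle duality.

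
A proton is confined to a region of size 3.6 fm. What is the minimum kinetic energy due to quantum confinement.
400.266 keV

Using the uncertainty principle:

1. Position uncertainty: Δx ≈ 3.600e-15 m
2. Minimum momentum uncertainty: Δp = ℏ/(2Δx) = 1.465e-20 kg·m/s
3. Minimum kinetic energy:
   KE = (Δp)²/(2m) = (1.465e-20)²/(2 × 1.673e-27 kg)
   KE = 6.413e-14 J = 400.266 keV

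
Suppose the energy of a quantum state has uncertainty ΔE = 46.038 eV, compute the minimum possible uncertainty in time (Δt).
7.149 as

Using the energy-time uncertainty principle:
ΔEΔt ≥ ℏ/2

The minimum uncertainty in time is:
Δt_min = ℏ/(2ΔE)
Δt_min = (1.055e-34 J·s) / (2 × 7.376e-18 J)
Δt_min = 7.149e-18 s = 7.149 as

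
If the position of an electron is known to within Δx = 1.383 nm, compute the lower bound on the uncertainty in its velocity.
41.854 km/s

Using the Heisenberg uncertainty principle and Δp = mΔv:
ΔxΔp ≥ ℏ/2
Δx(mΔv) ≥ ℏ/2

The minimum uncertainty in velocity is:
Δv_min = ℏ/(2mΔx)
Δv_min = (1.055e-34 J·s) / (2 × 9.109e-31 kg × 1.383e-09 m)
Δv_min = 4.185e+04 m/s = 41.854 km/s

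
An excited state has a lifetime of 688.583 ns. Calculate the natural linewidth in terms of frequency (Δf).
115.567 kHz

Using the energy-time uncertainty principle and E = hf:
ΔEΔt ≥ ℏ/2
hΔf·Δt ≥ ℏ/2

The minimum frequency uncertainty is:
Δf = ℏ/(2hτ) = 1/(4πτ)
Δf = 1/(4π × 6.886e-07 s)
Δf = 1.156e+05 Hz = 115.567 kHz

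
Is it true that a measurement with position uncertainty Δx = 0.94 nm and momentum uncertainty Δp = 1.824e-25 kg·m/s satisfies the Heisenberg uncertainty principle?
Yes, it satisfies the uncertainty principle.

Calculate the product ΔxΔp:
ΔxΔp = (9.400e-10 m) × (1.824e-25 kg·m/s)
ΔxΔp = 1.715e-34 J·s

Compare to the minimum allowed value ℏ/2:
ℏ/2 = 5.273e-35 J·s

Since ΔxΔp = 1.715e-34 J·s ≥ 5.273e-35 J·s = ℏ/2,
the measurement satisfies the uncertainty principle.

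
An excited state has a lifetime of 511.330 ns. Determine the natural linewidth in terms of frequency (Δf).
155.628 kHz

Using the energy-time uncertainty principle and E = hf:
ΔEΔt ≥ ℏ/2
hΔf·Δt ≥ ℏ/2

The minimum frequency uncertainty is:
Δf = ℏ/(2hτ) = 1/(4πτ)
Δf = 1/(4π × 5.113e-07 s)
Δf = 1.556e+05 Hz = 155.628 kHz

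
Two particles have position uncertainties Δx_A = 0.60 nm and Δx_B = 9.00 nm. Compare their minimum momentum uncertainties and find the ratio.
Particle A has the larger minimum momentum uncertainty, by a factor of 15.00.

For each particle, the minimum momentum uncertainty is Δp_min = ℏ/(2Δx):

Particle A: Δp_A = ℏ/(2×6.000e-10 m) = 8.788e-26 kg·m/s
Particle B: Δp_B = ℏ/(2×9.000e-09 m) = 5.859e-27 kg·m/s

Ratio: Δp_A/Δp_B = 15.00

Since Δp_min ∝ 1/Δx, the particle with smaller position uncertainty (A) has larger momentum uncertainty.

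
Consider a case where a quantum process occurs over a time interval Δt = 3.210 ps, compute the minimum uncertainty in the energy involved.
102.525 μeV

Using the energy-time uncertainty principle:
ΔEΔt ≥ ℏ/2

The minimum uncertainty in energy is:
ΔE_min = ℏ/(2Δt)
ΔE_min = (1.055e-34 J·s) / (2 × 3.210e-12 s)
ΔE_min = 1.643e-23 J = 102.525 μeV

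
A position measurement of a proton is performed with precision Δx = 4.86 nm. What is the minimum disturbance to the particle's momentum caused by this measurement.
1.085 × 10^-26 kg·m/s

The uncertainty principle implies that measuring position disturbs momentum:
ΔxΔp ≥ ℏ/2

When we measure position with precision Δx, we necessarily introduce a momentum uncertainty:
Δp ≥ ℏ/(2Δx)
Δp_min = (1.055e-34 J·s) / (2 × 4.860e-09 m)
Δp_min = 1.085e-26 kg·m/s

The more precisely we measure position, the greater the momentum disturbance.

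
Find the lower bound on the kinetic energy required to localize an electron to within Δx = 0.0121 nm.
65.057 eV

Localizing a particle requires giving it sufficient momentum uncertainty:

1. From uncertainty principle: Δp ≥ ℏ/(2Δx)
   Δp_min = (1.055e-34 J·s) / (2 × 1.210e-11 m)
   Δp_min = 4.358e-24 kg·m/s

2. This momentum uncertainty corresponds to kinetic energy:
   KE ≈ (Δp)²/(2m) = (4.358e-24)²/(2 × 9.109e-31 kg)
   KE = 1.042e-17 J = 65.057 eV

Tighter localization requires more energy.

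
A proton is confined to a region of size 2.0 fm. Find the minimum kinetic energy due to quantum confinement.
1.297 MeV

Using the uncertainty principle:

1. Position uncertainty: Δx ≈ 2.000e-15 m
2. Minimum momentum uncertainty: Δp = ℏ/(2Δx) = 2.636e-20 kg·m/s
3. Minimum kinetic energy:
   KE = (Δp)²/(2m) = (2.636e-20)²/(2 × 1.673e-27 kg)
   KE = 2.078e-13 J = 1.297 MeV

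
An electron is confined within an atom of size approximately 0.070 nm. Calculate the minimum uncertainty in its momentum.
7.533 × 10^-25 kg·m/s

Using the Heisenberg uncertainty principle:
ΔxΔp ≥ ℏ/2

With Δx ≈ L = 7.000e-11 m (the confinement size):
Δp_min = ℏ/(2Δx)
Δp_min = (1.055e-34 J·s) / (2 × 7.000e-11 m)
Δp_min = 7.533e-25 kg·m/s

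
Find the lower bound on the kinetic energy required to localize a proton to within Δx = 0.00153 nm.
2.216 eV

Localizing a particle requires giving it sufficient momentum uncertainty:

1. From uncertainty principle: Δp ≥ ℏ/(2Δx)
   Δp_min = (1.055e-34 J·s) / (2 × 1.530e-12 m)
   Δp_min = 3.446e-23 kg·m/s

2. This momentum uncertainty corresponds to kinetic energy:
   KE ≈ (Δp)²/(2m) = (3.446e-23)²/(2 × 1.673e-27 kg)
   KE = 3.550e-19 J = 2.216 eV

Tighter localization requires more energy.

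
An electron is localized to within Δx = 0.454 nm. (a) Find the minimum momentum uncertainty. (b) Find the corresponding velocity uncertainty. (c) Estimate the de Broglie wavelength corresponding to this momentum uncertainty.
(a) Δp_min = 1.161 × 10^-25 kg·m/s
(b) Δv_min = 127.497 km/s
(c) λ_dB = 5.705 nm

Step-by-step:

(a) From the uncertainty principle:
Δp_min = ℏ/(2Δx) = (1.055e-34 J·s)/(2 × 4.540e-10 m) = 1.161e-25 kg·m/s

(b) The velocity uncertainty:
Δv = Δp/m = (1.161e-25 kg·m/s)/(9.109e-31 kg) = 1.275e+05 m/s = 127.497 km/s

(c) The de Broglie wavelength for this momentum:
λ = h/p = (6.626e-34 J·s)/(1.161e-25 kg·m/s) = 5.705e-09 m = 5.705 nm

Note: The de Broglie wavelength is comparable to the localization size, as expected from wave-particle duality.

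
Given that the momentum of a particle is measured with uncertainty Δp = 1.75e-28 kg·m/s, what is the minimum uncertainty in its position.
301.306 nm

Using the Heisenberg uncertainty principle:
ΔxΔp ≥ ℏ/2

The minimum uncertainty in position is:
Δx_min = ℏ/(2Δp)
Δx_min = (1.055e-34 J·s) / (2 × 1.750e-28 kg·m/s)
Δx_min = 3.013e-07 m = 301.306 nm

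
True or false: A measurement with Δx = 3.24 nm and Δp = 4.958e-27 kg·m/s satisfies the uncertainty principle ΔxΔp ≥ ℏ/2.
No, it violates the uncertainty principle (impossible measurement).

Calculate the product ΔxΔp:
ΔxΔp = (3.240e-09 m) × (4.958e-27 kg·m/s)
ΔxΔp = 1.606e-35 J·s

Compare to the minimum allowed value ℏ/2:
ℏ/2 = 5.273e-35 J·s

Since ΔxΔp = 1.606e-35 J·s < 5.273e-35 J·s = ℏ/2,
the measurement violates the uncertainty principle.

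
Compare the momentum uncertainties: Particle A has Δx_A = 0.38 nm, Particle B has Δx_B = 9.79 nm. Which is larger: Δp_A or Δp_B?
Particle A has the larger minimum momentum uncertainty, by a factor of 25.76.

For each particle, the minimum momentum uncertainty is Δp_min = ℏ/(2Δx):

Particle A: Δp_A = ℏ/(2×3.800e-10 m) = 1.388e-25 kg·m/s
Particle B: Δp_B = ℏ/(2×9.790e-09 m) = 5.386e-27 kg·m/s

Ratio: Δp_A/Δp_B = 25.76

Since Δp_min ∝ 1/Δx, the particle with smaller position uncertainty (A) has larger momentum uncertainty.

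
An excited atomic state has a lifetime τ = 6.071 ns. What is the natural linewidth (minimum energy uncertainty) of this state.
54.210 neV

Using the energy-time uncertainty principle:
ΔEΔt ≥ ℏ/2

The lifetime τ represents the time uncertainty Δt.
The natural linewidth (minimum energy uncertainty) is:

ΔE = ℏ/(2τ)
ΔE = (1.055e-34 J·s) / (2 × 6.071e-09 s)
ΔE = 8.685e-27 J = 54.210 neV

This natural linewidth limits the precision of spectroscopic measurements.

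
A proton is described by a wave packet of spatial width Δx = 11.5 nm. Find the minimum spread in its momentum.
4.585 × 10^-27 kg·m/s

For a wave packet, the spatial width Δx and momentum spread Δp are related by the uncertainty principle:
ΔxΔp ≥ ℏ/2

The minimum momentum spread is:
Δp_min = ℏ/(2Δx)
Δp_min = (1.055e-34 J·s) / (2 × 1.150e-08 m)
Δp_min = 4.585e-27 kg·m/s

A wave packet cannot have both a well-defined position and well-defined momentum.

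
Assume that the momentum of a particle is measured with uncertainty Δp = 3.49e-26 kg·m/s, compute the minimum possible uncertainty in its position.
1.511 nm

Using the Heisenberg uncertainty principle:
ΔxΔp ≥ ℏ/2

The minimum uncertainty in position is:
Δx_min = ℏ/(2Δp)
Δx_min = (1.055e-34 J·s) / (2 × 3.490e-26 kg·m/s)
Δx_min = 1.511e-09 m = 1.511 nm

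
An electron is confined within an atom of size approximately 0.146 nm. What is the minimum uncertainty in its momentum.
3.612 × 10^-25 kg·m/s

Using the Heisenberg uncertainty principle:
ΔxΔp ≥ ℏ/2

With Δx ≈ L = 1.460e-10 m (the confinement size):
Δp_min = ℏ/(2Δx)
Δp_min = (1.055e-34 J·s) / (2 × 1.460e-10 m)
Δp_min = 3.612e-25 kg·m/s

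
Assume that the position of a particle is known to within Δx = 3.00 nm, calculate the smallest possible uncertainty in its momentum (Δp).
1.758 × 10^-26 kg·m/s

Using the Heisenberg uncertainty principle:
ΔxΔp ≥ ℏ/2

The minimum uncertainty in momentum is:
Δp_min = ℏ/(2Δx)
Δp_min = (1.055e-34 J·s) / (2 × 3.000e-09 m)
Δp_min = 1.758e-26 kg·m/s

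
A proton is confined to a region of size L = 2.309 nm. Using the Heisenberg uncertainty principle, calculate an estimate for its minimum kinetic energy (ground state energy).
972.985 neV

Using the uncertainty principle to estimate ground state energy:

1. The position uncertainty is approximately the confinement size:
   Δx ≈ L = 2.309e-09 m

2. From ΔxΔp ≥ ℏ/2, the minimum momentum uncertainty is:
   Δp ≈ ℏ/(2L) = 2.284e-26 kg·m/s

3. The kinetic energy is approximately:
   KE ≈ (Δp)²/(2m) = (2.284e-26)²/(2 × 1.673e-27 kg)
   KE ≈ 1.559e-25 J = 972.985 neV

This is an order-of-magnitude estimate of the ground state energy.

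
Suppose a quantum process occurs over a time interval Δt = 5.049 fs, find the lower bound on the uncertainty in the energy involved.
65.182 meV

Using the energy-time uncertainty principle:
ΔEΔt ≥ ℏ/2

The minimum uncertainty in energy is:
ΔE_min = ℏ/(2Δt)
ΔE_min = (1.055e-34 J·s) / (2 × 5.049e-15 s)
ΔE_min = 1.044e-20 J = 65.182 meV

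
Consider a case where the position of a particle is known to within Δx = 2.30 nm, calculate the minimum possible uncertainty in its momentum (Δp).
2.293 × 10^-26 kg·m/s

Using the Heisenberg uncertainty principle:
ΔxΔp ≥ ℏ/2

The minimum uncertainty in momentum is:
Δp_min = ℏ/(2Δx)
Δp_min = (1.055e-34 J·s) / (2 × 2.300e-09 m)
Δp_min = 2.293e-26 kg·m/s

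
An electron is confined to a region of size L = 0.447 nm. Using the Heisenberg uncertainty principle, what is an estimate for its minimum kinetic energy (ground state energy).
47.670 meV

Using the uncertainty principle to estimate ground state energy:

1. The position uncertainty is approximately the confinement size:
   Δx ≈ L = 4.470e-10 m

2. From ΔxΔp ≥ ℏ/2, the minimum momentum uncertainty is:
   Δp ≈ ℏ/(2L) = 1.180e-25 kg·m/s

3. The kinetic energy is approximately:
   KE ≈ (Δp)²/(2m) = (1.180e-25)²/(2 × 9.109e-31 kg)
   KE ≈ 7.638e-21 J = 47.670 meV

This is an order-of-magnitude estimate of the ground state energy.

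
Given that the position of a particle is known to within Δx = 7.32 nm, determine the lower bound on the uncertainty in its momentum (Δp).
7.203 × 10^-27 kg·m/s

Using the Heisenberg uncertainty principle:
ΔxΔp ≥ ℏ/2

The minimum uncertainty in momentum is:
Δp_min = ℏ/(2Δx)
Δp_min = (1.055e-34 J·s) / (2 × 7.320e-09 m)
Δp_min = 7.203e-27 kg·m/s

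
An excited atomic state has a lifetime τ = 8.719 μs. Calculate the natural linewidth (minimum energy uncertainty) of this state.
37.746 peV

Using the energy-time uncertainty principle:
ΔEΔt ≥ ℏ/2

The lifetime τ represents the time uncertainty Δt.
The natural linewidth (minimum energy uncertainty) is:

ΔE = ℏ/(2τ)
ΔE = (1.055e-34 J·s) / (2 × 8.719e-06 s)
ΔE = 6.048e-30 J = 37.746 peV

This natural linewidth limits the precision of spectroscopic measurements.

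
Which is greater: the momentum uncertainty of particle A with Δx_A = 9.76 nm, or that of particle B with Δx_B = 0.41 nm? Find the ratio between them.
Particle B has the larger minimum momentum uncertainty, by a factor of 23.80.

For each particle, the minimum momentum uncertainty is Δp_min = ℏ/(2Δx):

Particle A: Δp_A = ℏ/(2×9.760e-09 m) = 5.403e-27 kg·m/s
Particle B: Δp_B = ℏ/(2×4.100e-10 m) = 1.286e-25 kg·m/s

Ratio: Δp_B/Δp_A = 23.80

Since Δp_min ∝ 1/Δx, the particle with smaller position uncertainty (B) has larger momentum uncertainty.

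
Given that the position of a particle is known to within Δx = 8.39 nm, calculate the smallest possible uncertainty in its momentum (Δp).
6.285 × 10^-27 kg·m/s

Using the Heisenberg uncertainty principle:
ΔxΔp ≥ ℏ/2

The minimum uncertainty in momentum is:
Δp_min = ℏ/(2Δx)
Δp_min = (1.055e-34 J·s) / (2 × 8.390e-09 m)
Δp_min = 6.285e-27 kg·m/s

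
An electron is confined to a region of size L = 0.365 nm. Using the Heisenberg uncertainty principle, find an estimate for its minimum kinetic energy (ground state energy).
71.495 meV

Using the uncertainty principle to estimate ground state energy:

1. The position uncertainty is approximately the confinement size:
   Δx ≈ L = 3.650e-10 m

2. From ΔxΔp ≥ ℏ/2, the minimum momentum uncertainty is:
   Δp ≈ ℏ/(2L) = 1.445e-25 kg·m/s

3. The kinetic energy is approximately:
   KE ≈ (Δp)²/(2m) = (1.445e-25)²/(2 × 9.109e-31 kg)
   KE ≈ 1.145e-20 J = 71.495 meV

This is an order-of-magnitude estimate of the ground state energy.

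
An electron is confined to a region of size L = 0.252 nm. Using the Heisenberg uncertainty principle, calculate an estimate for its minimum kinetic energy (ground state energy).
149.990 meV

Using the uncertainty principle to estimate ground state energy:

1. The position uncertainty is approximately the confinement size:
   Δx ≈ L = 2.520e-10 m

2. From ΔxΔp ≥ ℏ/2, the minimum momentum uncertainty is:
   Δp ≈ ℏ/(2L) = 2.092e-25 kg·m/s

3. The kinetic energy is approximately:
   KE ≈ (Δp)²/(2m) = (2.092e-25)²/(2 × 9.109e-31 kg)
   KE ≈ 2.403e-20 J = 149.990 meV

This is an order-of-magnitude estimate of the ground state energy.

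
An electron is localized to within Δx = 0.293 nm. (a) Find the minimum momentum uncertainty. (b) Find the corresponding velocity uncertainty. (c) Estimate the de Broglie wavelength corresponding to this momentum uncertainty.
(a) Δp_min = 1.800 × 10^-25 kg·m/s
(b) Δv_min = 197.556 km/s
(c) λ_dB = 3.682 nm

Step-by-step:

(a) From the uncertainty principle:
Δp_min = ℏ/(2Δx) = (1.055e-34 J·s)/(2 × 2.930e-10 m) = 1.800e-25 kg·m/s

(b) The velocity uncertainty:
Δv = Δp/m = (1.800e-25 kg·m/s)/(9.109e-31 kg) = 1.976e+05 m/s = 197.556 km/s

(c) The de Broglie wavelength for this momentum:
λ = h/p = (6.626e-34 J·s)/(1.800e-25 kg·m/s) = 3.682e-09 m = 3.682 nm

Note: The de Broglie wavelength is comparable to the localization size, as expected from wave-particle duality.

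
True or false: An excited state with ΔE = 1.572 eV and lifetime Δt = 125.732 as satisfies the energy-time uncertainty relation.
No, it violates the uncertainty relation.

Calculate the product ΔEΔt:
ΔE = 1.572 eV = 2.519e-19 J
ΔEΔt = (2.519e-19 J) × (1.257e-16 s)
ΔEΔt = 3.167e-35 J·s

Compare to the minimum allowed value ℏ/2:
ℏ/2 = 5.273e-35 J·s

Since ΔEΔt = 3.167e-35 J·s < 5.273e-35 J·s = ℏ/2,
this violates the uncertainty relation.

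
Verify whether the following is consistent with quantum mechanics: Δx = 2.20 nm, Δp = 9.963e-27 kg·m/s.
No, it violates the uncertainty principle (impossible measurement).

Calculate the product ΔxΔp:
ΔxΔp = (2.200e-09 m) × (9.963e-27 kg·m/s)
ΔxΔp = 2.192e-35 J·s

Compare to the minimum allowed value ℏ/2:
ℏ/2 = 5.273e-35 J·s

Since ΔxΔp = 2.192e-35 J·s < 5.273e-35 J·s = ℏ/2,
the measurement violates the uncertainty principle.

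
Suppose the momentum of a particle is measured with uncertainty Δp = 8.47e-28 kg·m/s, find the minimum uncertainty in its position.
62.253 nm

Using the Heisenberg uncertainty principle:
ΔxΔp ≥ ℏ/2

The minimum uncertainty in position is:
Δx_min = ℏ/(2Δp)
Δx_min = (1.055e-34 J·s) / (2 × 8.470e-28 kg·m/s)
Δx_min = 6.225e-08 m = 62.253 nm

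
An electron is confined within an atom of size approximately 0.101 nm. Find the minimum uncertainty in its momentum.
5.221 × 10^-25 kg·m/s

Using the Heisenberg uncertainty principle:
ΔxΔp ≥ ℏ/2

With Δx ≈ L = 1.010e-10 m (the confinement size):
Δp_min = ℏ/(2Δx)
Δp_min = (1.055e-34 J·s) / (2 × 1.010e-10 m)
Δp_min = 5.221e-25 kg·m/s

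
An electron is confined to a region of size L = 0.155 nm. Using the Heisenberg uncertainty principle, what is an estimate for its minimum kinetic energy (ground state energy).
396.460 meV

Using the uncertainty principle to estimate ground state energy:

1. The position uncertainty is approximately the confinement size:
   Δx ≈ L = 1.550e-10 m

2. From ΔxΔp ≥ ℏ/2, the minimum momentum uncertainty is:
   Δp ≈ ℏ/(2L) = 3.402e-25 kg·m/s

3. The kinetic energy is approximately:
   KE ≈ (Δp)²/(2m) = (3.402e-25)²/(2 × 9.109e-31 kg)
   KE ≈ 6.352e-20 J = 396.460 meV

This is an order-of-magnitude estimate of the ground state energy.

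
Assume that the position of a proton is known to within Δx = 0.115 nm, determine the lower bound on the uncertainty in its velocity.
274.126 m/s

Using the Heisenberg uncertainty principle and Δp = mΔv:
ΔxΔp ≥ ℏ/2
Δx(mΔv) ≥ ℏ/2

The minimum uncertainty in velocity is:
Δv_min = ℏ/(2mΔx)
Δv_min = (1.055e-34 J·s) / (2 × 1.673e-27 kg × 1.150e-10 m)
Δv_min = 2.741e+02 m/s = 274.126 m/s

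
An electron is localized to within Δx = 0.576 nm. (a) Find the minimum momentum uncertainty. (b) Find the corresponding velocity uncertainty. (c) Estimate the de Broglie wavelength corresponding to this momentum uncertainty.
(a) Δp_min = 9.154 × 10^-26 kg·m/s
(b) Δv_min = 100.493 km/s
(c) λ_dB = 7.238 nm

Step-by-step:

(a) From the uncertainty principle:
Δp_min = ℏ/(2Δx) = (1.055e-34 J·s)/(2 × 5.760e-10 m) = 9.154e-26 kg·m/s

(b) The velocity uncertainty:
Δv = Δp/m = (9.154e-26 kg·m/s)/(9.109e-31 kg) = 1.005e+05 m/s = 100.493 km/s

(c) The de Broglie wavelength for this momentum:
λ = h/p = (6.626e-34 J·s)/(9.154e-26 kg·m/s) = 7.238e-09 m = 7.238 nm

Note: The de Broglie wavelength is comparable to the localization size, as expected from wave-particle duality.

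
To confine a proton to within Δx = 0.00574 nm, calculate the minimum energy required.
157.446 meV

Localizing a particle requires giving it sufficient momentum uncertainty:

1. From uncertainty principle: Δp ≥ ℏ/(2Δx)
   Δp_min = (1.055e-34 J·s) / (2 × 5.740e-12 m)
   Δp_min = 9.186e-24 kg·m/s

2. This momentum uncertainty corresponds to kinetic energy:
   KE ≈ (Δp)²/(2m) = (9.186e-24)²/(2 × 1.673e-27 kg)
   KE = 2.523e-20 J = 157.446 meV

Tighter localization requires more energy.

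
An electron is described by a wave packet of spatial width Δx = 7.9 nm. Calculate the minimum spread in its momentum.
6.675 × 10^-27 kg·m/s

For a wave packet, the spatial width Δx and momentum spread Δp are related by the uncertainty principle:
ΔxΔp ≥ ℏ/2

The minimum momentum spread is:
Δp_min = ℏ/(2Δx)
Δp_min = (1.055e-34 J·s) / (2 × 7.900e-09 m)
Δp_min = 6.675e-27 kg·m/s

A wave packet cannot have both a well-defined position and well-defined momentum.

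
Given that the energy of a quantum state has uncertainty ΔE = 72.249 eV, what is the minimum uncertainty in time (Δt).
4.555 as

Using the energy-time uncertainty principle:
ΔEΔt ≥ ℏ/2

The minimum uncertainty in time is:
Δt_min = ℏ/(2ΔE)
Δt_min = (1.055e-34 J·s) / (2 × 1.158e-17 J)
Δt_min = 4.555e-18 s = 4.555 as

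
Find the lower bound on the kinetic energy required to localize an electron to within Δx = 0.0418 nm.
5.451 eV

Localizing a particle requires giving it sufficient momentum uncertainty:

1. From uncertainty principle: Δp ≥ ℏ/(2Δx)
   Δp_min = (1.055e-34 J·s) / (2 × 4.180e-11 m)
   Δp_min = 1.261e-24 kg·m/s

2. This momentum uncertainty corresponds to kinetic energy:
   KE ≈ (Δp)²/(2m) = (1.261e-24)²/(2 × 9.109e-31 kg)
   KE = 8.734e-19 J = 5.451 eV

Tighter localization requires more energy.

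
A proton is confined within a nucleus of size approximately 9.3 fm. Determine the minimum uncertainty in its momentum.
5.670 × 10^-21 kg·m/s

Using the Heisenberg uncertainty principle:
ΔxΔp ≥ ℏ/2

With Δx ≈ L = 9.300e-15 m (the confinement size):
Δp_min = ℏ/(2Δx)
Δp_min = (1.055e-34 J·s) / (2 × 9.300e-15 m)
Δp_min = 5.670e-21 kg·m/s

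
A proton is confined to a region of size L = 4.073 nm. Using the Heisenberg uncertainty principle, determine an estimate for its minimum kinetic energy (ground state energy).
312.698 neV

Using the uncertainty principle to estimate ground state energy:

1. The position uncertainty is approximately the confinement size:
   Δx ≈ L = 4.073e-09 m

2. From ΔxΔp ≥ ℏ/2, the minimum momentum uncertainty is:
   Δp ≈ ℏ/(2L) = 1.295e-26 kg·m/s

3. The kinetic energy is approximately:
   KE ≈ (Δp)²/(2m) = (1.295e-26)²/(2 × 1.673e-27 kg)
   KE ≈ 5.010e-26 J = 312.698 neV

This is an order-of-magnitude estimate of the ground state energy.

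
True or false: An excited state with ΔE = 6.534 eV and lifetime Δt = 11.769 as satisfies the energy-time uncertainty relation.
No, it violates the uncertainty relation.

Calculate the product ΔEΔt:
ΔE = 6.534 eV = 1.047e-18 J
ΔEΔt = (1.047e-18 J) × (1.177e-17 s)
ΔEΔt = 1.232e-35 J·s

Compare to the minimum allowed value ℏ/2:
ℏ/2 = 5.273e-35 J·s

Since ΔEΔt = 1.232e-35 J·s < 5.273e-35 J·s = ℏ/2,
this violates the uncertainty relation.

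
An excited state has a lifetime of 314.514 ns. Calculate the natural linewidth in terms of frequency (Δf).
253.017 kHz

Using the energy-time uncertainty principle and E = hf:
ΔEΔt ≥ ℏ/2
hΔf·Δt ≥ ℏ/2

The minimum frequency uncertainty is:
Δf = ℏ/(2hτ) = 1/(4πτ)
Δf = 1/(4π × 3.145e-07 s)
Δf = 2.530e+05 Hz = 253.017 kHz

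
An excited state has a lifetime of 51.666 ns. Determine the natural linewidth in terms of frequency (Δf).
1.540 MHz

Using the energy-time uncertainty principle and E = hf:
ΔEΔt ≥ ℏ/2
hΔf·Δt ≥ ℏ/2

The minimum frequency uncertainty is:
Δf = ℏ/(2hτ) = 1/(4πτ)
Δf = 1/(4π × 5.167e-08 s)
Δf = 1.540e+06 Hz = 1.540 MHz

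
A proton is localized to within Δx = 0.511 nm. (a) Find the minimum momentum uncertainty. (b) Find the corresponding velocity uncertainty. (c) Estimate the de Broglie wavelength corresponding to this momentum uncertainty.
(a) Δp_min = 1.032 × 10^-25 kg·m/s
(b) Δv_min = 61.692 m/s
(c) λ_dB = 6.421 nm

Step-by-step:

(a) From the uncertainty principle:
Δp_min = ℏ/(2Δx) = (1.055e-34 J·s)/(2 × 5.110e-10 m) = 1.032e-25 kg·m/s

(b) The velocity uncertainty:
Δv = Δp/m = (1.032e-25 kg·m/s)/(1.673e-27 kg) = 6.169e+01 m/s = 61.692 m/s

(c) The de Broglie wavelength for this momentum:
λ = h/p = (6.626e-34 J·s)/(1.032e-25 kg·m/s) = 6.421e-09 m = 6.421 nm

Note: The de Broglie wavelength is comparable to the localization size, as expected from wave-particle duality.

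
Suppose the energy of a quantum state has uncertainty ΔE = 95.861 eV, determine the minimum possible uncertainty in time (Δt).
3.433 as

Using the energy-time uncertainty principle:
ΔEΔt ≥ ℏ/2

The minimum uncertainty in time is:
Δt_min = ℏ/(2ΔE)
Δt_min = (1.055e-34 J·s) / (2 × 1.536e-17 J)
Δt_min = 3.433e-18 s = 3.433 as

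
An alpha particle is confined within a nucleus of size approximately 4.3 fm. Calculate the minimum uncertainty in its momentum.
1.226 × 10^-20 kg·m/s

Using the Heisenberg uncertainty principle:
ΔxΔp ≥ ℏ/2

With Δx ≈ L = 4.300e-15 m (the confinement size):
Δp_min = ℏ/(2Δx)
Δp_min = (1.055e-34 J·s) / (2 × 4.300e-15 m)
Δp_min = 1.226e-20 kg·m/s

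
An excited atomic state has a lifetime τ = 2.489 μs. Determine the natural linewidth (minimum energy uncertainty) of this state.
132.224 peV

Using the energy-time uncertainty principle:
ΔEΔt ≥ ℏ/2

The lifetime τ represents the time uncertainty Δt.
The natural linewidth (minimum energy uncertainty) is:

ΔE = ℏ/(2τ)
ΔE = (1.055e-34 J·s) / (2 × 2.489e-06 s)
ΔE = 2.118e-29 J = 132.224 peV

This natural linewidth limits the precision of spectroscopic measurements.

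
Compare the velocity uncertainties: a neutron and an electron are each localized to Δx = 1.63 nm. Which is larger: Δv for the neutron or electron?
The electron has the larger minimum velocity uncertainty, by a ratio of 1838.7.

For both particles, Δp_min = ℏ/(2Δx) = 3.235e-26 kg·m/s (same for both).

The velocity uncertainty is Δv = Δp/m:
- neutron: Δv = 3.235e-26 / 1.675e-27 = 1.931e+01 m/s = 19.314 m/s
- electron: Δv = 3.235e-26 / 9.109e-31 = 3.551e+04 m/s = 35.512 km/s

Ratio: 3.551e+04 / 1.931e+01 = 1838.7

The lighter particle has larger velocity uncertainty because Δv ∝ 1/m.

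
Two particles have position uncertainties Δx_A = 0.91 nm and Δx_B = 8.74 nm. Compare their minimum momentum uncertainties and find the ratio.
Particle A has the larger minimum momentum uncertainty, by a factor of 9.60.

For each particle, the minimum momentum uncertainty is Δp_min = ℏ/(2Δx):

Particle A: Δp_A = ℏ/(2×9.100e-10 m) = 5.794e-26 kg·m/s
Particle B: Δp_B = ℏ/(2×8.740e-09 m) = 6.033e-27 kg·m/s

Ratio: Δp_A/Δp_B = 9.60

Since Δp_min ∝ 1/Δx, the particle with smaller position uncertainty (A) has larger momentum uncertainty.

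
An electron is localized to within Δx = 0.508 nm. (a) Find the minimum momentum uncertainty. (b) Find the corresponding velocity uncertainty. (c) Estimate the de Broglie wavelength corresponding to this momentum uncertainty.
(a) Δp_min = 1.038 × 10^-25 kg·m/s
(b) Δv_min = 113.945 km/s
(c) λ_dB = 6.384 nm

Step-by-step:

(a) From the uncertainty principle:
Δp_min = ℏ/(2Δx) = (1.055e-34 J·s)/(2 × 5.080e-10 m) = 1.038e-25 kg·m/s

(b) The velocity uncertainty:
Δv = Δp/m = (1.038e-25 kg·m/s)/(9.109e-31 kg) = 1.139e+05 m/s = 113.945 km/s

(c) The de Broglie wavelength for this momentum:
λ = h/p = (6.626e-34 J·s)/(1.038e-25 kg·m/s) = 6.384e-09 m = 6.384 nm

Note: The de Broglie wavelength is comparable to the localization size, as expected from wave-particle duality.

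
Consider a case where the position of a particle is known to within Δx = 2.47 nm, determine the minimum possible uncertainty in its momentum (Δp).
2.135 × 10^-26 kg·m/s

Using the Heisenberg uncertainty principle:
ΔxΔp ≥ ℏ/2

The minimum uncertainty in momentum is:
Δp_min = ℏ/(2Δx)
Δp_min = (1.055e-34 J·s) / (2 × 2.470e-09 m)
Δp_min = 2.135e-26 kg·m/s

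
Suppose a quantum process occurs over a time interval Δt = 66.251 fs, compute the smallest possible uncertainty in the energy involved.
4.968 meV

Using the energy-time uncertainty principle:
ΔEΔt ≥ ℏ/2

The minimum uncertainty in energy is:
ΔE_min = ℏ/(2Δt)
ΔE_min = (1.055e-34 J·s) / (2 × 6.625e-14 s)
ΔE_min = 7.959e-22 J = 4.968 meV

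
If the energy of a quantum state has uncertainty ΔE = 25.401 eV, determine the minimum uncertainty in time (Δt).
12.956 as

Using the energy-time uncertainty principle:
ΔEΔt ≥ ℏ/2

The minimum uncertainty in time is:
Δt_min = ℏ/(2ΔE)
Δt_min = (1.055e-34 J·s) / (2 × 4.070e-18 J)
Δt_min = 1.296e-17 s = 12.956 as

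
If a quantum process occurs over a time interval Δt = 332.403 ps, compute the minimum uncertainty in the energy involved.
990.081 neV

Using the energy-time uncertainty principle:
ΔEΔt ≥ ℏ/2

The minimum uncertainty in energy is:
ΔE_min = ℏ/(2Δt)
ΔE_min = (1.055e-34 J·s) / (2 × 3.324e-10 s)
ΔE_min = 1.586e-25 J = 990.081 neV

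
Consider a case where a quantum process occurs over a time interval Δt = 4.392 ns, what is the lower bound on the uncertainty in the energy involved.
74.933 neV

Using the energy-time uncertainty principle:
ΔEΔt ≥ ℏ/2

The minimum uncertainty in energy is:
ΔE_min = ℏ/(2Δt)
ΔE_min = (1.055e-34 J·s) / (2 × 4.392e-09 s)
ΔE_min = 1.201e-26 J = 74.933 neV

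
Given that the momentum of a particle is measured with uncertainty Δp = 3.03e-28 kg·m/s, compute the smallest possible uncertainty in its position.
174.022 nm

Using the Heisenberg uncertainty principle:
ΔxΔp ≥ ℏ/2

The minimum uncertainty in position is:
Δx_min = ℏ/(2Δp)
Δx_min = (1.055e-34 J·s) / (2 × 3.030e-28 kg·m/s)
Δx_min = 1.740e-07 m = 174.022 nm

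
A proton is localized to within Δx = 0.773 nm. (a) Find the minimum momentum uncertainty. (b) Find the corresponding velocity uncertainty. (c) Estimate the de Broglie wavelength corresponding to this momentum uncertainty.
(a) Δp_min = 6.821 × 10^-26 kg·m/s
(b) Δv_min = 40.782 m/s
(c) λ_dB = 9.714 nm

Step-by-step:

(a) From the uncertainty principle:
Δp_min = ℏ/(2Δx) = (1.055e-34 J·s)/(2 × 7.730e-10 m) = 6.821e-26 kg·m/s

(b) The velocity uncertainty:
Δv = Δp/m = (6.821e-26 kg·m/s)/(1.673e-27 kg) = 4.078e+01 m/s = 40.782 m/s

(c) The de Broglie wavelength for this momentum:
λ = h/p = (6.626e-34 J·s)/(6.821e-26 kg·m/s) = 9.714e-09 m = 9.714 nm

Note: The de Broglie wavelength is comparable to the localization size, as expected from wave-particle duality.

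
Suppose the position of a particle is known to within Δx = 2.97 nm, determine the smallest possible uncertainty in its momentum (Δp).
1.775 × 10^-26 kg·m/s

Using the Heisenberg uncertainty principle:
ΔxΔp ≥ ℏ/2

The minimum uncertainty in momentum is:
Δp_min = ℏ/(2Δx)
Δp_min = (1.055e-34 J·s) / (2 × 2.970e-09 m)
Δp_min = 1.775e-26 kg·m/s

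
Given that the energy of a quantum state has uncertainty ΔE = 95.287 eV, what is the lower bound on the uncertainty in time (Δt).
3.454 as

Using the energy-time uncertainty principle:
ΔEΔt ≥ ℏ/2

The minimum uncertainty in time is:
Δt_min = ℏ/(2ΔE)
Δt_min = (1.055e-34 J·s) / (2 × 1.527e-17 J)
Δt_min = 3.454e-18 s = 3.454 as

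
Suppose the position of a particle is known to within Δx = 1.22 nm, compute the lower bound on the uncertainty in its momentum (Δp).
4.322 × 10^-26 kg·m/s

Using the Heisenberg uncertainty principle:
ΔxΔp ≥ ℏ/2

The minimum uncertainty in momentum is:
Δp_min = ℏ/(2Δx)
Δp_min = (1.055e-34 J·s) / (2 × 1.220e-09 m)
Δp_min = 4.322e-26 kg·m/s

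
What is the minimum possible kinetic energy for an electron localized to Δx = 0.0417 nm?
5.478 eV

Localizing a particle requires giving it sufficient momentum uncertainty:

1. From uncertainty principle: Δp ≥ ℏ/(2Δx)
   Δp_min = (1.055e-34 J·s) / (2 × 4.170e-11 m)
   Δp_min = 1.264e-24 kg·m/s

2. This momentum uncertainty corresponds to kinetic energy:
   KE ≈ (Δp)²/(2m) = (1.264e-24)²/(2 × 9.109e-31 kg)
   KE = 8.776e-19 J = 5.478 eV

Tighter localization requires more energy.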